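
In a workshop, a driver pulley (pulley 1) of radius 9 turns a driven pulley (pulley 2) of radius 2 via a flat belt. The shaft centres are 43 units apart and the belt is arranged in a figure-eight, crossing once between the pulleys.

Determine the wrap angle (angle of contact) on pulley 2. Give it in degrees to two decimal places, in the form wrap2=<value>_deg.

wrap2=209.64_deg

crossed belt: β = asin((r1+r2)/C) = asin(11/43) = 14.8218°
wrap1 = wrap2 = π + 2β = 209.6436°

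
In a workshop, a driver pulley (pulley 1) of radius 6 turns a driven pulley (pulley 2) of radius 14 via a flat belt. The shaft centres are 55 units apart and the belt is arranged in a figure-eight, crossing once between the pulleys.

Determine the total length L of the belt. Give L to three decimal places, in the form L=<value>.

L=180.188

crossed belt: β = asin((r1+r2)/C) = asin(20/55) = 21.3237°
wrap1 = wrap2 = π + 2β = 222.6474°
tangent length = C·cosβ = 51.2348
L = (r1+r2)·wrap + 2·C·cosβ = 20·3.8859 + 2·51.2348 = 180.1881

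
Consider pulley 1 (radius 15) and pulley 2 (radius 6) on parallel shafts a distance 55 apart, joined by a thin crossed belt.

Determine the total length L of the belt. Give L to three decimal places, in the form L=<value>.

L=184.094

crossed belt: β = asin((r1+r2)/C) = asin(21/55) = 22.4464°
wrap1 = wrap2 = π + 2β = 224.8927°
tangent length = C·cosβ = 50.8331
L = (r1+r2)·wrap + 2·C·cosβ = 21·3.9251 + 2·50.8331 = 184.0936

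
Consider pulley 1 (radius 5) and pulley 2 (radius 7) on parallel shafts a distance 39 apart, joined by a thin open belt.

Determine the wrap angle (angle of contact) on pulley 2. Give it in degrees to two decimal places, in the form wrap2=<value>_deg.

wrap2=185.88_deg

open belt: β = asin((r2−r1)/C) = asin(2/39) = 2.9395°
wrap1 = π − 2β = 174.1209°
wrap2 = π + 2β = 185.8791°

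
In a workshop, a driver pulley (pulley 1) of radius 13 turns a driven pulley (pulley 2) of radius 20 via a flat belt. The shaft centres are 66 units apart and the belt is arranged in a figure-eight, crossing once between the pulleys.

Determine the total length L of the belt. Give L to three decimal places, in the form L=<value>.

crossed belt: β = asin((r1+r2)/C) = asin(33/66) = 30.0000°
wrap1 = wrap2 = π + 2β = 240.0000°
tangent length = C·cosβ = 57.1577
L = (r1+r2)·wrap + 2·C·cosβ = 33·4.1888 + 2·57.1577 = 252.5454

L=252.545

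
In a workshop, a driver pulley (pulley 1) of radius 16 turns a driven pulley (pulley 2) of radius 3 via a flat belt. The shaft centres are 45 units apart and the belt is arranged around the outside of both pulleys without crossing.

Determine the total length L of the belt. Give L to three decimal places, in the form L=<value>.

L=153.473

open belt: β = asin((r2−r1)/C) = asin(-13/45) = -16.7914°
wrap1 = π − 2β = 213.5829°
wrap2 = π + 2β = 146.4171°
tangent length = C·cosβ = 43.0813
L = r1·wrap1 + r2·wrap2 + 2·C·cosβ = 16·3.7277 + 3·2.5555 + 2·43.0813 = 153.4726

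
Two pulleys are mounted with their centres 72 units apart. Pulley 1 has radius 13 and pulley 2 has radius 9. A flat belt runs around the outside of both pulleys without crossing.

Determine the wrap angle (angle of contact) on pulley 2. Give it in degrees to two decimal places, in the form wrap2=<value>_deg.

open belt: β = asin((r2−r1)/C) = asin(-4/72) = -3.1847°
wrap1 = π − 2β = 186.3695°
wrap2 = π + 2β = 173.6305°

wrap2=173.63_deg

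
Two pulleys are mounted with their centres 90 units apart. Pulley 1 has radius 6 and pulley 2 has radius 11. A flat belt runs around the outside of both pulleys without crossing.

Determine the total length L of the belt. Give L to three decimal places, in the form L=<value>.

L=233.685

open belt: β = asin((r2−r1)/C) = asin(5/90) = 3.1847°
wrap1 = π − 2β = 173.6305°
wrap2 = π + 2β = 186.3695°
tangent length = C·cosβ = 89.8610
L = r1·wrap1 + r2·wrap2 + 2·C·cosβ = 6·3.0304 + 11·3.2528 + 2·89.8610 = 233.6849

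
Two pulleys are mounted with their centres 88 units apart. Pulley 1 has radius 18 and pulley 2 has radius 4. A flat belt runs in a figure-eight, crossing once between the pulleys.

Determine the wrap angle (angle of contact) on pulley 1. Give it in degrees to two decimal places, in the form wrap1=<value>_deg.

wrap1=208.96_deg

crossed belt: β = asin((r1+r2)/C) = asin(22/88) = 14.4775°
wrap1 = wrap2 = π + 2β = 208.9550°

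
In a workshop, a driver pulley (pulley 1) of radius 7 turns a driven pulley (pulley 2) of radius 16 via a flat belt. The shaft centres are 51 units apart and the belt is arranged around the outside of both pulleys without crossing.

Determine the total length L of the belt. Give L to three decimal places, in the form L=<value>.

open belt: β = asin((r2−r1)/C) = asin(9/51) = 10.1642°
wrap1 = π − 2β = 159.6715°
wrap2 = π + 2β = 200.3285°
tangent length = C·cosβ = 50.1996
L = r1·wrap1 + r2·wrap2 + 2·C·cosβ = 7·2.7868 + 16·3.4964 + 2·50.1996 = 175.8490

L=175.849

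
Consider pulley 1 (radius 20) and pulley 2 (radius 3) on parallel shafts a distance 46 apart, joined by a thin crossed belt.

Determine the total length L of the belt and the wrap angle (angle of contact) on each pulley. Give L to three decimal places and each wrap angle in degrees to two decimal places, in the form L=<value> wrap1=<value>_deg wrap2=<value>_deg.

crossed belt: β = asin((r1+r2)/C) = asin(23/46) = 30.0000°
wrap1 = wrap2 = π + 2β = 240.0000°
tangent length = C·cosβ = 39.8372
L = (r1+r2)·wrap + 2·C·cosβ = 23·4.1888 + 2·39.8372 = 176.0165

L=176.017 wrap1=240.00_deg wrap2=240.00_deg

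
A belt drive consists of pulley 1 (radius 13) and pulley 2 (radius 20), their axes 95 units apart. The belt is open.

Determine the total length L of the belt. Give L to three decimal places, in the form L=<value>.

L=294.189

open belt: β = asin((r2−r1)/C) = asin(7/95) = 4.2256°
wrap1 = π − 2β = 171.5488°
wrap2 = π + 2β = 188.4512°
tangent length = C·cosβ = 94.7418
L = r1·wrap1 + r2·wrap2 + 2·C·cosβ = 13·2.9941 + 20·3.2891 + 2·94.7418 = 294.1886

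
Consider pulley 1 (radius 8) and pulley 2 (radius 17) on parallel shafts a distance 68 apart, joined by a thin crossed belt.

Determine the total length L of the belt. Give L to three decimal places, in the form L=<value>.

crossed belt: β = asin((r1+r2)/C) = asin(25/68) = 21.5706°
wrap1 = wrap2 = π + 2β = 223.1412°
tangent length = C·cosβ = 63.2376
L = (r1+r2)·wrap + 2·C·cosβ = 25·3.8945 + 2·63.2376 = 223.8390

L=223.839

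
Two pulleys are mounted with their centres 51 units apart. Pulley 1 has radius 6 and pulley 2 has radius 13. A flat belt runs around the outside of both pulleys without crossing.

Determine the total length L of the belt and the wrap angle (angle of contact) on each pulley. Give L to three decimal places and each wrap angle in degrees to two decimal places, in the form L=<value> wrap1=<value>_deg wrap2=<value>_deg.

L=162.653 wrap1=164.22_deg wrap2=195.78_deg

open belt: β = asin((r2−r1)/C) = asin(7/51) = 7.8890°
wrap1 = π − 2β = 164.2219°
wrap2 = π + 2β = 195.7781°
tangent length = C·cosβ = 50.5173
L = r1·wrap1 + r2·wrap2 + 2·C·cosβ = 6·2.8662 + 13·3.4170 + 2·50.5173 = 162.6526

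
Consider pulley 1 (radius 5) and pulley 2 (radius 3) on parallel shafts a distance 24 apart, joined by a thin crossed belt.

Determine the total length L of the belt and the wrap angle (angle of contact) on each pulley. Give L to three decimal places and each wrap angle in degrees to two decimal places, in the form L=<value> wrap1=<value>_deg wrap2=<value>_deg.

crossed belt: β = asin((r1+r2)/C) = asin(8/24) = 19.4712°
wrap1 = wrap2 = π + 2β = 218.9424°
tangent length = C·cosβ = 22.6274
L = (r1+r2)·wrap + 2·C·cosβ = 8·3.8213 + 2·22.6274 = 75.8250

L=75.825 wrap1=218.94_deg wrap2=218.94_deg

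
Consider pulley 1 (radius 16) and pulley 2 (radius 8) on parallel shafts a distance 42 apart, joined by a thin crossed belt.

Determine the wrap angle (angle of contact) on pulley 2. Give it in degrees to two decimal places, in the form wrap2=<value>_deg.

crossed belt: β = asin((r1+r2)/C) = asin(24/42) = 34.8499°
wrap1 = wrap2 = π + 2β = 249.6998°

wrap2=249.70_deg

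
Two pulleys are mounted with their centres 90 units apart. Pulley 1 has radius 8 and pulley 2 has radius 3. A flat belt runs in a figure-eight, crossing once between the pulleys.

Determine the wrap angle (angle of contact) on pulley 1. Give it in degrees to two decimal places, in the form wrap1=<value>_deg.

wrap1=194.04_deg

crossed belt: β = asin((r1+r2)/C) = asin(11/90) = 7.0204°
wrap1 = wrap2 = π + 2β = 194.0407°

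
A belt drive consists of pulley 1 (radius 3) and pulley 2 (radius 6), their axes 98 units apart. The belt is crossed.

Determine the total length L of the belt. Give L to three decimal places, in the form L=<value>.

crossed belt: β = asin((r1+r2)/C) = asin(9/98) = 5.2693°
wrap1 = wrap2 = π + 2β = 190.5386°
tangent length = C·cosβ = 97.5859
L = (r1+r2)·wrap + 2·C·cosβ = 9·3.3255 + 2·97.5859 = 225.1014

L=225.101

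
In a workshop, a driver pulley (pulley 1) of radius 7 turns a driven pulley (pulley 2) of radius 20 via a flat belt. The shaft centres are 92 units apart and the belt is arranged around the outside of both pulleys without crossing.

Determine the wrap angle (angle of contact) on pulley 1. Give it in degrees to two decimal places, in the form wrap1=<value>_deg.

wrap1=163.75_deg

open belt: β = asin((r2−r1)/C) = asin(13/92) = 8.1233°
wrap1 = π − 2β = 163.7533°
wrap2 = π + 2β = 196.2467°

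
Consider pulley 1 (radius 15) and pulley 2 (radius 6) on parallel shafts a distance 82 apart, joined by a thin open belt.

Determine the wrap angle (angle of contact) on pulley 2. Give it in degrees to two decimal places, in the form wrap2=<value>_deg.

wrap2=167.40_deg

open belt: β = asin((r2−r1)/C) = asin(-9/82) = -6.3013°
wrap1 = π − 2β = 192.6025°
wrap2 = π + 2β = 167.3975°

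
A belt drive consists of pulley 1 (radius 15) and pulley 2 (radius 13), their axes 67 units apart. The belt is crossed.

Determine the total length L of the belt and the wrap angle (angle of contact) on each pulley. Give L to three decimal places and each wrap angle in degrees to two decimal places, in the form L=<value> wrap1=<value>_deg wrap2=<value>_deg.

crossed belt: β = asin((r1+r2)/C) = asin(28/67) = 24.7027°
wrap1 = wrap2 = π + 2β = 229.4055°
tangent length = C·cosβ = 60.8687
L = (r1+r2)·wrap + 2·C·cosβ = 28·4.0039 + 2·60.8687 = 233.8461

L=233.846 wrap1=229.41_deg wrap2=229.41_deg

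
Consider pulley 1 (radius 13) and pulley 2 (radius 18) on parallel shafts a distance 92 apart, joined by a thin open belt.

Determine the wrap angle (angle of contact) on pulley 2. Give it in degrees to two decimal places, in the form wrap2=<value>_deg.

wrap2=186.23_deg

open belt: β = asin((r2−r1)/C) = asin(5/92) = 3.1154°
wrap1 = π − 2β = 173.7691°
wrap2 = π + 2β = 186.2309°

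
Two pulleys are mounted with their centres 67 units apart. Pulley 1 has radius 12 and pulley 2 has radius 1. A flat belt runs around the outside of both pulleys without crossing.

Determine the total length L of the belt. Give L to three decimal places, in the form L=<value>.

L=176.651

open belt: β = asin((r2−r1)/C) = asin(-11/67) = -9.4496°
wrap1 = π − 2β = 198.8991°
wrap2 = π + 2β = 161.1009°
tangent length = C·cosβ = 66.0908
L = r1·wrap1 + r2·wrap2 + 2·C·cosβ = 12·3.4714 + 1·2.8117 + 2·66.0908 = 176.6508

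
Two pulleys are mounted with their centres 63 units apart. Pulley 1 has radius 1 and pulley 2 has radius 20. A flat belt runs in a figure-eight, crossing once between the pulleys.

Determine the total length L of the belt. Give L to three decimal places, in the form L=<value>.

crossed belt: β = asin((r1+r2)/C) = asin(21/63) = 19.4712°
wrap1 = wrap2 = π + 2β = 218.9424°
tangent length = C·cosβ = 59.3970
L = (r1+r2)·wrap + 2·C·cosβ = 21·3.8213 + 2·59.3970 = 199.0405

L=199.041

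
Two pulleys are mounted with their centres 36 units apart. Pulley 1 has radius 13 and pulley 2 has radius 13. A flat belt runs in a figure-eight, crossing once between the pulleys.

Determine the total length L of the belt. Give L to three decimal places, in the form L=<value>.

crossed belt: β = asin((r1+r2)/C) = asin(26/36) = 46.2383°
wrap1 = wrap2 = π + 2β = 272.4765°
tangent length = C·cosβ = 24.8998
L = (r1+r2)·wrap + 2·C·cosβ = 26·4.7556 + 2·24.8998 = 173.4455

L=173.446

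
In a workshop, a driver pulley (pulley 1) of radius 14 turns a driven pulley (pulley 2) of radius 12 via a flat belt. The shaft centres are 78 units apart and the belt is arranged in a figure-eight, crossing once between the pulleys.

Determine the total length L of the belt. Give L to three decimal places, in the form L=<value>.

L=246.431

crossed belt: β = asin((r1+r2)/C) = asin(26/78) = 19.4712°
wrap1 = wrap2 = π + 2β = 218.9424°
tangent length = C·cosβ = 73.5391
L = (r1+r2)·wrap + 2·C·cosβ = 26·3.8213 + 2·73.5391 = 246.4311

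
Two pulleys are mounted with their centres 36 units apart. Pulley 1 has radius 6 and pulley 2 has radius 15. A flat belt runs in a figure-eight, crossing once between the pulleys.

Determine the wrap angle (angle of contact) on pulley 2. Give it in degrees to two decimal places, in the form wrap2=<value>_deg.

wrap2=251.37_deg

crossed belt: β = asin((r1+r2)/C) = asin(21/36) = 35.6853°
wrap1 = wrap2 = π + 2β = 251.3707°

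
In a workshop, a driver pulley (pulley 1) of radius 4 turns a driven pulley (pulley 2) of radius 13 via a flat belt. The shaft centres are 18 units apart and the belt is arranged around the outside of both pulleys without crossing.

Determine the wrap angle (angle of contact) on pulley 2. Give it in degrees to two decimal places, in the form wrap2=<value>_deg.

open belt: β = asin((r2−r1)/C) = asin(9/18) = 30.0000°
wrap1 = π − 2β = 120.0000°
wrap2 = π + 2β = 240.0000°

wrap2=240.00_deg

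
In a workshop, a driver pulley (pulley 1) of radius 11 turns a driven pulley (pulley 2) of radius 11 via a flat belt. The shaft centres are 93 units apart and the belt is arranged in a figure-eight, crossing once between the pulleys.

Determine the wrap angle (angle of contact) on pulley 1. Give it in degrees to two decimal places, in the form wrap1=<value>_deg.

crossed belt: β = asin((r1+r2)/C) = asin(22/93) = 13.6835°
wrap1 = wrap2 = π + 2β = 207.3671°

wrap1=207.37_deg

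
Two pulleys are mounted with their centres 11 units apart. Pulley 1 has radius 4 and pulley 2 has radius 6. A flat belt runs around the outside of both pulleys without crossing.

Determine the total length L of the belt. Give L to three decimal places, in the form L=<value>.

L=53.781

open belt: β = asin((r2−r1)/C) = asin(2/11) = 10.4757°
wrap1 = π − 2β = 159.0486°
wrap2 = π + 2β = 200.9514°
tangent length = C·cosβ = 10.8167
L = r1·wrap1 + r2·wrap2 + 2·C·cosβ = 4·2.7759 + 6·3.5073 + 2·10.8167 = 53.7806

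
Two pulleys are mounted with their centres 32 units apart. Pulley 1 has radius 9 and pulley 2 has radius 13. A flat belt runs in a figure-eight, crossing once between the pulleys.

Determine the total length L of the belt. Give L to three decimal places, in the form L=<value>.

crossed belt: β = asin((r1+r2)/C) = asin(22/32) = 43.4325°
wrap1 = wrap2 = π + 2β = 266.8651°
tangent length = C·cosβ = 23.2379
L = (r1+r2)·wrap + 2·C·cosβ = 22·4.6577 + 2·23.2379 = 148.9446

L=148.945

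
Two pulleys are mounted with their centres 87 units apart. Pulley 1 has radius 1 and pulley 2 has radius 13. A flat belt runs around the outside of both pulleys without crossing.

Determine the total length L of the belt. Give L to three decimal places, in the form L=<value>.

open belt: β = asin((r2−r1)/C) = asin(12/87) = 7.9281°
wrap1 = π − 2β = 164.1437°
wrap2 = π + 2β = 195.8563°
tangent length = C·cosβ = 86.1684
L = r1·wrap1 + r2·wrap2 + 2·C·cosβ = 1·2.8648 + 13·3.4183 + 2·86.1684 = 219.6401

L=219.640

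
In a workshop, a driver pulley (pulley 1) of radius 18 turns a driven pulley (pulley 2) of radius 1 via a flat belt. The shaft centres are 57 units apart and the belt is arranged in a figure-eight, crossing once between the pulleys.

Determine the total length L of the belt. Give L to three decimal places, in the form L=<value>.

L=180.084

crossed belt: β = asin((r1+r2)/C) = asin(19/57) = 19.4712°
wrap1 = wrap2 = π + 2β = 218.9424°
tangent length = C·cosβ = 53.7401
L = (r1+r2)·wrap + 2·C·cosβ = 19·3.8213 + 2·53.7401 = 180.0843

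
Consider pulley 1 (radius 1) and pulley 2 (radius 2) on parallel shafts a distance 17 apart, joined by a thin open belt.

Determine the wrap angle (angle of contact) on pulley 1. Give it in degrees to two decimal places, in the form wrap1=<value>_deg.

open belt: β = asin((r2−r1)/C) = asin(1/17) = 3.3723°
wrap1 = π − 2β = 173.2554°
wrap2 = π + 2β = 186.7446°

wrap1=173.26_deg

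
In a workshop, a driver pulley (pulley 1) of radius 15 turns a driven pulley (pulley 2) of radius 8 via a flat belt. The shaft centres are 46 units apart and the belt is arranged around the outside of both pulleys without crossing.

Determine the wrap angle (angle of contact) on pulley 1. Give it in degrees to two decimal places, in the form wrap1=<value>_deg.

open belt: β = asin((r2−r1)/C) = asin(-7/46) = -8.7529°
wrap1 = π − 2β = 197.5059°
wrap2 = π + 2β = 162.4941°

wrap1=197.51_deg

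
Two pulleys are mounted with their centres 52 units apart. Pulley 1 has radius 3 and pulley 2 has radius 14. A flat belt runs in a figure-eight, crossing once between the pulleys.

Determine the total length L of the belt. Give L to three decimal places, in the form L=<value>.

crossed belt: β = asin((r1+r2)/C) = asin(17/52) = 19.0821°
wrap1 = wrap2 = π + 2β = 218.1642°
tangent length = C·cosβ = 49.1426
L = (r1+r2)·wrap + 2·C·cosβ = 17·3.8077 + 2·49.1426 = 163.0159

L=163.016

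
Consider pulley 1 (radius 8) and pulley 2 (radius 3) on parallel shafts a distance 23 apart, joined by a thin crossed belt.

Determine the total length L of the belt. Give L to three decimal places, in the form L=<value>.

L=85.926

crossed belt: β = asin((r1+r2)/C) = asin(11/23) = 28.5719°
wrap1 = wrap2 = π + 2β = 237.1438°
tangent length = C·cosβ = 20.1990
L = (r1+r2)·wrap + 2·C·cosβ = 11·4.1389 + 2·20.1990 = 85.9264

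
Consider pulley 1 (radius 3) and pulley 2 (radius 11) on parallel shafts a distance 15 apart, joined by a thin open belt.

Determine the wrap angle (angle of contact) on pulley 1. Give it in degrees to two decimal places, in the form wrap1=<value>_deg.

wrap1=115.54_deg

open belt: β = asin((r2−r1)/C) = asin(8/15) = 32.2310°
wrap1 = π − 2β = 115.5381°
wrap2 = π + 2β = 244.4619°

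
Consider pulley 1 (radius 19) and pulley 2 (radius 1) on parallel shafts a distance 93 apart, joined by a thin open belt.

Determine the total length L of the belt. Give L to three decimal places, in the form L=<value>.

L=252.327

open belt: β = asin((r2−r1)/C) = asin(-18/93) = -11.1599°
wrap1 = π − 2β = 202.3199°
wrap2 = π + 2β = 157.6801°
tangent length = C·cosβ = 91.2414
L = r1·wrap1 + r2·wrap2 + 2·C·cosβ = 19·3.5311 + 1·2.7520 + 2·91.2414 = 252.3267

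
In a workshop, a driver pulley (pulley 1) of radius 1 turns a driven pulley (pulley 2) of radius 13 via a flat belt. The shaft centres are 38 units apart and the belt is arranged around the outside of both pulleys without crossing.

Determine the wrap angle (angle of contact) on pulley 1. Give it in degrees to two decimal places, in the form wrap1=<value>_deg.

wrap1=143.18_deg

open belt: β = asin((r2−r1)/C) = asin(12/38) = 18.4085°
wrap1 = π − 2β = 143.1830°
wrap2 = π + 2β = 216.8170°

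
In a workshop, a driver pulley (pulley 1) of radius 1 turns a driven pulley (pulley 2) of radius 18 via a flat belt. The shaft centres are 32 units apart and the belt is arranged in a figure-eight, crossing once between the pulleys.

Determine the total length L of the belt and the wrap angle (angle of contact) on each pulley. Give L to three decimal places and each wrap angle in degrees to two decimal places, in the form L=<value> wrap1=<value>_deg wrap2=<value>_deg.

crossed belt: β = asin((r1+r2)/C) = asin(19/32) = 36.4236°
wrap1 = wrap2 = π + 2β = 252.8471°
tangent length = C·cosβ = 25.7488
L = (r1+r2)·wrap + 2·C·cosβ = 19·4.4130 + 2·25.7488 = 135.3449

L=135.345 wrap1=252.85_deg wrap2=252.85_deg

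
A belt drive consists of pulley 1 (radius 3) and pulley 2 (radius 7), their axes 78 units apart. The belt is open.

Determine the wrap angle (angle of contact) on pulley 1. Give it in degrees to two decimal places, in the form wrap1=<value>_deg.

open belt: β = asin((r2−r1)/C) = asin(4/78) = 2.9395°
wrap1 = π − 2β = 174.1209°
wrap2 = π + 2β = 185.8791°

wrap1=174.12_deg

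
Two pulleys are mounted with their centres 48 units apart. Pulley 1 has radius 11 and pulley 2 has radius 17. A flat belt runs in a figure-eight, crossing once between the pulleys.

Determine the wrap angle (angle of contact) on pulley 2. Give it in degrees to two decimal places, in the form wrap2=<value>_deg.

crossed belt: β = asin((r1+r2)/C) = asin(28/48) = 35.6853°
wrap1 = wrap2 = π + 2β = 251.3707°

wrap2=251.37_deg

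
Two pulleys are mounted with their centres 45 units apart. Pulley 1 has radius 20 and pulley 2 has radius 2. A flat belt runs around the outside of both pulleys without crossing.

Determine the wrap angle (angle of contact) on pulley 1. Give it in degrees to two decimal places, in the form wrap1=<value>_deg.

open belt: β = asin((r2−r1)/C) = asin(-18/45) = -23.5782°
wrap1 = π − 2β = 227.1564°
wrap2 = π + 2β = 132.8436°

wrap1=227.16_deg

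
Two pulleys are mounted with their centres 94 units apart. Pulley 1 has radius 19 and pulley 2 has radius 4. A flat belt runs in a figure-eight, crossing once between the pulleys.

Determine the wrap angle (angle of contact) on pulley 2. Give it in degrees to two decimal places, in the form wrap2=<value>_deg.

crossed belt: β = asin((r1+r2)/C) = asin(23/94) = 14.1630°
wrap1 = wrap2 = π + 2β = 208.3259°

wrap2=208.33_deg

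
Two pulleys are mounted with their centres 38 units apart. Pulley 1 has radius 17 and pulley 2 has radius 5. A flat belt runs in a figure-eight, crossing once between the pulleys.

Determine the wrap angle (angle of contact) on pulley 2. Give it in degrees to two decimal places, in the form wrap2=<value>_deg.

wrap2=250.75_deg

crossed belt: β = asin((r1+r2)/C) = asin(22/38) = 35.3765°
wrap1 = wrap2 = π + 2β = 250.7531°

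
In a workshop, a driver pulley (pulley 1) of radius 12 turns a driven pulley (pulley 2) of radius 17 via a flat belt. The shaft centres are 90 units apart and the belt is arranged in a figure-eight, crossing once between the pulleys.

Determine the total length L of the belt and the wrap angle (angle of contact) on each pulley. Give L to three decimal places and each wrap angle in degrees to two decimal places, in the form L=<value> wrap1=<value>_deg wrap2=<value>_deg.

L=280.534 wrap1=217.59_deg wrap2=217.59_deg

crossed belt: β = asin((r1+r2)/C) = asin(29/90) = 18.7974°
wrap1 = wrap2 = π + 2β = 217.5947°
tangent length = C·cosβ = 85.1998
L = (r1+r2)·wrap + 2·C·cosβ = 29·3.7977 + 2·85.1998 = 280.5341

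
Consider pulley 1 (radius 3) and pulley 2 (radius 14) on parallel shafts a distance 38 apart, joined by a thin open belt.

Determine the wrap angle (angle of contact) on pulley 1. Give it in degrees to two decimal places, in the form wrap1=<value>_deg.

wrap1=146.35_deg

open belt: β = asin((r2−r1)/C) = asin(11/38) = 16.8264°
wrap1 = π − 2β = 146.3471°
wrap2 = π + 2β = 213.6529°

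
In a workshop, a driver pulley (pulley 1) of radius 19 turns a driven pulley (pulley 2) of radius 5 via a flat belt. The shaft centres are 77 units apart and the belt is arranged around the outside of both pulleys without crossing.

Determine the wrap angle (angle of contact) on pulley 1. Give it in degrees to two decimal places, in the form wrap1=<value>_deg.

open belt: β = asin((r2−r1)/C) = asin(-14/77) = -10.4757°
wrap1 = π − 2β = 200.9514°
wrap2 = π + 2β = 159.0486°

wrap1=200.95_deg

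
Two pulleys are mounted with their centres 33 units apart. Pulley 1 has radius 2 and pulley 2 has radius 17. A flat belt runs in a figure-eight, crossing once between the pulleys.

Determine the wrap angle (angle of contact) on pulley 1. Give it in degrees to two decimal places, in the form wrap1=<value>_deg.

wrap1=250.31_deg

crossed belt: β = asin((r1+r2)/C) = asin(19/33) = 35.1527°
wrap1 = wrap2 = π + 2β = 250.3054°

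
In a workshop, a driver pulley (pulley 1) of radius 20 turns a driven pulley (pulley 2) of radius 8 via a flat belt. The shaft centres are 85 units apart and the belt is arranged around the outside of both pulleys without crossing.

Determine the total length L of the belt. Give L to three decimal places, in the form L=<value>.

L=259.662

open belt: β = asin((r2−r1)/C) = asin(-12/85) = -8.1159°
wrap1 = π − 2β = 196.2319°
wrap2 = π + 2β = 163.7681°
tangent length = C·cosβ = 84.1487
L = r1·wrap1 + r2·wrap2 + 2·C·cosβ = 20·3.4249 + 8·2.8583 + 2·84.1487 = 259.6615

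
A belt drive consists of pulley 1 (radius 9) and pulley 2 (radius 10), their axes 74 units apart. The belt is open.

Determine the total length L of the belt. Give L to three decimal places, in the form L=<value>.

open belt: β = asin((r2−r1)/C) = asin(1/74) = 0.7743°
wrap1 = π − 2β = 178.4514°
wrap2 = π + 2β = 181.5486°
tangent length = C·cosβ = 73.9932
L = r1·wrap1 + r2·wrap2 + 2·C·cosβ = 9·3.1146 + 10·3.1686 + 2·73.9932 = 207.7038

L=207.704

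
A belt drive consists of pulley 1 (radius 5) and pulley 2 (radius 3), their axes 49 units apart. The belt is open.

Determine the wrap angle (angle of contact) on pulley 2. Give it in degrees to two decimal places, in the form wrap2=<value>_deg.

open belt: β = asin((r2−r1)/C) = asin(-2/49) = -2.3393°
wrap1 = π − 2β = 184.6785°
wrap2 = π + 2β = 175.3215°

wrap2=175.32_deg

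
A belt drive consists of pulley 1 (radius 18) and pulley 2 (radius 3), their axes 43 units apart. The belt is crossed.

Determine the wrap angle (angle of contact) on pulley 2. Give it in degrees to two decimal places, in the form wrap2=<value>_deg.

wrap2=238.47_deg

crossed belt: β = asin((r1+r2)/C) = asin(21/43) = 29.2336°
wrap1 = wrap2 = π + 2β = 238.4673°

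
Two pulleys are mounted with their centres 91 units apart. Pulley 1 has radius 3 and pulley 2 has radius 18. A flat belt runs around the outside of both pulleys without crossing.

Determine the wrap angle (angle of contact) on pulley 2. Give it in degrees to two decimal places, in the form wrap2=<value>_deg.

wrap2=198.98_deg

open belt: β = asin((r2−r1)/C) = asin(15/91) = 9.4877°
wrap1 = π − 2β = 161.0247°
wrap2 = π + 2β = 198.9753°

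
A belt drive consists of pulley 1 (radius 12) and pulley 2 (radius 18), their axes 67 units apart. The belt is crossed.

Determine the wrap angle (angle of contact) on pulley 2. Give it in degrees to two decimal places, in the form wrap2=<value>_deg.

wrap2=233.20_deg

crossed belt: β = asin((r1+r2)/C) = asin(30/67) = 26.6001°
wrap1 = wrap2 = π + 2β = 233.2003°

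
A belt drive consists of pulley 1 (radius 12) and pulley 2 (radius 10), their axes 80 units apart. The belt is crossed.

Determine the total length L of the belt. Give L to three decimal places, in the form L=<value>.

crossed belt: β = asin((r1+r2)/C) = asin(22/80) = 15.9620°
wrap1 = wrap2 = π + 2β = 211.9240°
tangent length = C·cosβ = 76.9155
L = (r1+r2)·wrap + 2·C·cosβ = 22·3.6988 + 2·76.9155 = 235.2041

L=235.204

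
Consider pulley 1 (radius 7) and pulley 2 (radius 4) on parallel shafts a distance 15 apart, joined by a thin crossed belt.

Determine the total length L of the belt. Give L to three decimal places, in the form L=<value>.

crossed belt: β = asin((r1+r2)/C) = asin(11/15) = 47.1666°
wrap1 = wrap2 = π + 2β = 274.3331°
tangent length = C·cosβ = 10.1980
L = (r1+r2)·wrap + 2·C·cosβ = 11·4.7880 + 2·10.1980 = 73.0643

L=73.064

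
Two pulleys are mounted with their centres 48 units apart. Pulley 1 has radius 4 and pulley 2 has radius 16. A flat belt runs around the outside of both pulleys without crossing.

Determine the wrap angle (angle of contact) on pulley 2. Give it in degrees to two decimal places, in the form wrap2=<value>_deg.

wrap2=208.96_deg

open belt: β = asin((r2−r1)/C) = asin(12/48) = 14.4775°
wrap1 = π − 2β = 151.0450°
wrap2 = π + 2β = 208.9550°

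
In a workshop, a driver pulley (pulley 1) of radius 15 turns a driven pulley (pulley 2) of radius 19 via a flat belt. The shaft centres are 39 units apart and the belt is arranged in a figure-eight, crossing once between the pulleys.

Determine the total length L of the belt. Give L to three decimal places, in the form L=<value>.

crossed belt: β = asin((r1+r2)/C) = asin(34/39) = 60.6679°
wrap1 = wrap2 = π + 2β = 301.3358°
tangent length = C·cosβ = 19.1050
L = (r1+r2)·wrap + 2·C·cosβ = 34·5.2593 + 2·19.1050 = 217.0262

L=217.026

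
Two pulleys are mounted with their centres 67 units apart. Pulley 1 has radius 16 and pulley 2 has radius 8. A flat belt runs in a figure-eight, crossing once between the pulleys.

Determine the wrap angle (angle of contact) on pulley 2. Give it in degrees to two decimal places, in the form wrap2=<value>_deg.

crossed belt: β = asin((r1+r2)/C) = asin(24/67) = 20.9902°
wrap1 = wrap2 = π + 2β = 221.9805°

wrap2=221.98_deg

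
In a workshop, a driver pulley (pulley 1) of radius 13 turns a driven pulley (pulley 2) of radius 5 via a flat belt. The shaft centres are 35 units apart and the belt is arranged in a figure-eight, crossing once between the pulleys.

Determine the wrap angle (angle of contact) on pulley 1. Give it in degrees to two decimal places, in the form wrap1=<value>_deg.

wrap1=241.90_deg

crossed belt: β = asin((r1+r2)/C) = asin(18/35) = 30.9497°
wrap1 = wrap2 = π + 2β = 241.8994°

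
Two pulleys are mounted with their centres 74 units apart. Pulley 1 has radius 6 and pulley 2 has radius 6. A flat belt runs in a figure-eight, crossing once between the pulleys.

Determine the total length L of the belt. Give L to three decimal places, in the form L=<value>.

L=187.649

crossed belt: β = asin((r1+r2)/C) = asin(12/74) = 9.3324°
wrap1 = wrap2 = π + 2β = 198.6648°
tangent length = C·cosβ = 73.0205
L = (r1+r2)·wrap + 2·C·cosβ = 12·3.4674 + 2·73.0205 = 187.6494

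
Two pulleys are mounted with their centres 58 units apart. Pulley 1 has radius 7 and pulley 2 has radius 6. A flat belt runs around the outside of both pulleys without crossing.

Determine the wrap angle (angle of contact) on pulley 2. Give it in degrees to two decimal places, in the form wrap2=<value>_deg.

open belt: β = asin((r2−r1)/C) = asin(-1/58) = -0.9879°
wrap1 = π − 2β = 181.9758°
wrap2 = π + 2β = 178.0242°

wrap2=178.02_deg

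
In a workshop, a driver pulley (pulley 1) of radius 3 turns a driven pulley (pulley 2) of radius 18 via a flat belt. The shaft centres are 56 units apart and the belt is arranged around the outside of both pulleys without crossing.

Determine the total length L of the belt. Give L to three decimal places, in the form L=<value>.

L=182.016

open belt: β = asin((r2−r1)/C) = asin(15/56) = 15.5368°
wrap1 = π − 2β = 148.9264°
wrap2 = π + 2β = 211.0736°
tangent length = C·cosβ = 53.9537
L = r1·wrap1 + r2·wrap2 + 2·C·cosβ = 3·2.5993 + 18·3.6839 + 2·53.9537 = 182.0159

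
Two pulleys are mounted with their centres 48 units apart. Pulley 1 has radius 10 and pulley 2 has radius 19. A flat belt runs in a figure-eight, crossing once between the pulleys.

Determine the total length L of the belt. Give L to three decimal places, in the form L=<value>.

crossed belt: β = asin((r1+r2)/C) = asin(29/48) = 37.1689°
wrap1 = wrap2 = π + 2β = 254.3378°
tangent length = C·cosβ = 38.2492
L = (r1+r2)·wrap + 2·C·cosβ = 29·4.4390 + 2·38.2492 = 205.2303

L=205.230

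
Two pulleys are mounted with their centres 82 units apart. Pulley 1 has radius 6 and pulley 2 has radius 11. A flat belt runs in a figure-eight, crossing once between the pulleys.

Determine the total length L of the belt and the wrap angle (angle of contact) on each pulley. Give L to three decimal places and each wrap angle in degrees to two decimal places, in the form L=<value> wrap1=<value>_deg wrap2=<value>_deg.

crossed belt: β = asin((r1+r2)/C) = asin(17/82) = 11.9652°
wrap1 = wrap2 = π + 2β = 203.9303°
tangent length = C·cosβ = 80.2185
L = (r1+r2)·wrap + 2·C·cosβ = 17·3.5593 + 2·80.2185 = 220.9443

L=220.944 wrap1=203.93_deg wrap2=203.93_deg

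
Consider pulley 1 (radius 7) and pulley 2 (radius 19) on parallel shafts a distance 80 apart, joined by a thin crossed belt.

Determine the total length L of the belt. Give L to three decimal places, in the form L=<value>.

crossed belt: β = asin((r1+r2)/C) = asin(26/80) = 18.9656°
wrap1 = wrap2 = π + 2β = 217.9311°
tangent length = C·cosβ = 75.6571
L = (r1+r2)·wrap + 2·C·cosβ = 26·3.8036 + 2·75.6571 = 250.2083

L=250.208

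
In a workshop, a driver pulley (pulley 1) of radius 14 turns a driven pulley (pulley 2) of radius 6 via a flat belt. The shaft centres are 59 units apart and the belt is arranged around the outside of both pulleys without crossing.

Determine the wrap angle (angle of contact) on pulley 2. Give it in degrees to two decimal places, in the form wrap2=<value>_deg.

open belt: β = asin((r2−r1)/C) = asin(-8/59) = -7.7929°
wrap1 = π − 2β = 195.5858°
wrap2 = π + 2β = 164.4142°

wrap2=164.41_deg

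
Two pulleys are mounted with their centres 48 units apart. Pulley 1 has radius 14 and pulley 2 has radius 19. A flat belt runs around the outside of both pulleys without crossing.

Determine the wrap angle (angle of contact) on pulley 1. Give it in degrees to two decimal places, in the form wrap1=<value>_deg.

wrap1=168.04_deg

open belt: β = asin((r2−r1)/C) = asin(5/48) = 5.9792°
wrap1 = π − 2β = 168.0417°
wrap2 = π + 2β = 191.9583°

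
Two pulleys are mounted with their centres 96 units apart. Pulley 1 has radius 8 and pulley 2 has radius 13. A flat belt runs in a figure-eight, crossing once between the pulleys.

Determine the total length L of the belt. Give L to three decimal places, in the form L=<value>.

L=262.586

crossed belt: β = asin((r1+r2)/C) = asin(21/96) = 12.6356°
wrap1 = wrap2 = π + 2β = 205.2713°
tangent length = C·cosβ = 93.6750
L = (r1+r2)·wrap + 2·C·cosβ = 21·3.5827 + 2·93.6750 = 262.5858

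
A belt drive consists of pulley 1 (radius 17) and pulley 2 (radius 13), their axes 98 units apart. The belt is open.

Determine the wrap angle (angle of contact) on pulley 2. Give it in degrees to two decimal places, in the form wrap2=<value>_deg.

open belt: β = asin((r2−r1)/C) = asin(-4/98) = -2.3393°
wrap1 = π − 2β = 184.6785°
wrap2 = π + 2β = 175.3215°

wrap2=175.32_deg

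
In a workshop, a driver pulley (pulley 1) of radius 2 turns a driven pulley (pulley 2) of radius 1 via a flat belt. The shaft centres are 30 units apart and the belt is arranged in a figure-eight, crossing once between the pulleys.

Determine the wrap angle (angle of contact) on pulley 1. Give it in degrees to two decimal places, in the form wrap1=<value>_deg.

crossed belt: β = asin((r1+r2)/C) = asin(3/30) = 5.7392°
wrap1 = wrap2 = π + 2β = 191.4783°

wrap1=191.48_deg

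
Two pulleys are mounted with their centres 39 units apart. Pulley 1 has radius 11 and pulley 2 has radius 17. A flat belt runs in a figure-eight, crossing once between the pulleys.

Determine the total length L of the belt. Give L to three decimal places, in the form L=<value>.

crossed belt: β = asin((r1+r2)/C) = asin(28/39) = 45.8854°
wrap1 = wrap2 = π + 2β = 271.7708°
tangent length = C·cosβ = 27.1477
L = (r1+r2)·wrap + 2·C·cosβ = 28·4.7433 + 2·27.1477 = 187.1077

L=187.108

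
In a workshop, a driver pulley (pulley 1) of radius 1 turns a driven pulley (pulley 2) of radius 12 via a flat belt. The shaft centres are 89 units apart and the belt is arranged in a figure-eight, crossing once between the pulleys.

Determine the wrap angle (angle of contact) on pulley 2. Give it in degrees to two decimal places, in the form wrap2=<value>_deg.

crossed belt: β = asin((r1+r2)/C) = asin(13/89) = 8.3991°
wrap1 = wrap2 = π + 2β = 196.7982°

wrap2=196.80_deg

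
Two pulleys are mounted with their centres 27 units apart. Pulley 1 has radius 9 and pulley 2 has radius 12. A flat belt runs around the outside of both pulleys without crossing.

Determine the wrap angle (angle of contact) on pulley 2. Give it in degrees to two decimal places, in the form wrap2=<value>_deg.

open belt: β = asin((r2−r1)/C) = asin(3/27) = 6.3794°
wrap1 = π − 2β = 167.2413°
wrap2 = π + 2β = 192.7587°

wrap2=192.76_deg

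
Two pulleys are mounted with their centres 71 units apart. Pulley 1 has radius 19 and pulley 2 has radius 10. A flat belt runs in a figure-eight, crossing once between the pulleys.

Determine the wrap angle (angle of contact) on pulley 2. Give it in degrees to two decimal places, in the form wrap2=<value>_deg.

crossed belt: β = asin((r1+r2)/C) = asin(29/71) = 24.1075°
wrap1 = wrap2 = π + 2β = 228.2151°

wrap2=228.22_deg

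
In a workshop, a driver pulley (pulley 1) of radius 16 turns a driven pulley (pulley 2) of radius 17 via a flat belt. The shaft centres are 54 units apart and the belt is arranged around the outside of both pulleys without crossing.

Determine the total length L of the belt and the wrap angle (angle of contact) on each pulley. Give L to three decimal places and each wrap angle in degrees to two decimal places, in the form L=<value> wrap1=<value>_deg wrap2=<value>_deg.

open belt: β = asin((r2−r1)/C) = asin(1/54) = 1.0611°
wrap1 = π − 2β = 177.8778°
wrap2 = π + 2β = 182.1222°
tangent length = C·cosβ = 53.9907
L = r1·wrap1 + r2·wrap2 + 2·C·cosβ = 16·3.1046 + 17·3.1786 + 2·53.9907 = 211.6911

L=211.691 wrap1=177.88_deg wrap2=182.12_deg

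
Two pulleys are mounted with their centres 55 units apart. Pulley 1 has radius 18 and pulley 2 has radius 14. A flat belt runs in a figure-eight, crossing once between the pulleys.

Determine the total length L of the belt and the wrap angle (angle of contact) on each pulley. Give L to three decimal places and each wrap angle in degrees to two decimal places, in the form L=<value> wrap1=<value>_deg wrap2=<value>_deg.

L=229.738 wrap1=251.16_deg wrap2=251.16_deg

crossed belt: β = asin((r1+r2)/C) = asin(32/55) = 35.5785°
wrap1 = wrap2 = π + 2β = 251.1571°
tangent length = C·cosβ = 44.7325
L = (r1+r2)·wrap + 2·C·cosβ = 32·4.3835 + 2·44.7325 = 229.7376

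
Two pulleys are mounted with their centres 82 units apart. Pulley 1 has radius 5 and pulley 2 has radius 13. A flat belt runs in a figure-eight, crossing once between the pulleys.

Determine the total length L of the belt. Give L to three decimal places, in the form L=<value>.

L=224.516

crossed belt: β = asin((r1+r2)/C) = asin(18/82) = 12.6804°
wrap1 = wrap2 = π + 2β = 205.3608°
tangent length = C·cosβ = 80.0000
L = (r1+r2)·wrap + 2·C·cosβ = 18·3.5842 + 2·80.0000 = 224.5160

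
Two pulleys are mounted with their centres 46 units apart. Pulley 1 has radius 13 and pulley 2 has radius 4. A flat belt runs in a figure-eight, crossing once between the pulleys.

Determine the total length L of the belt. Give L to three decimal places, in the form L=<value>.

crossed belt: β = asin((r1+r2)/C) = asin(17/46) = 21.6888°
wrap1 = wrap2 = π + 2β = 223.3776°
tangent length = C·cosβ = 42.7434
L = (r1+r2)·wrap + 2·C·cosβ = 17·3.8987 + 2·42.7434 = 151.7643

L=151.764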